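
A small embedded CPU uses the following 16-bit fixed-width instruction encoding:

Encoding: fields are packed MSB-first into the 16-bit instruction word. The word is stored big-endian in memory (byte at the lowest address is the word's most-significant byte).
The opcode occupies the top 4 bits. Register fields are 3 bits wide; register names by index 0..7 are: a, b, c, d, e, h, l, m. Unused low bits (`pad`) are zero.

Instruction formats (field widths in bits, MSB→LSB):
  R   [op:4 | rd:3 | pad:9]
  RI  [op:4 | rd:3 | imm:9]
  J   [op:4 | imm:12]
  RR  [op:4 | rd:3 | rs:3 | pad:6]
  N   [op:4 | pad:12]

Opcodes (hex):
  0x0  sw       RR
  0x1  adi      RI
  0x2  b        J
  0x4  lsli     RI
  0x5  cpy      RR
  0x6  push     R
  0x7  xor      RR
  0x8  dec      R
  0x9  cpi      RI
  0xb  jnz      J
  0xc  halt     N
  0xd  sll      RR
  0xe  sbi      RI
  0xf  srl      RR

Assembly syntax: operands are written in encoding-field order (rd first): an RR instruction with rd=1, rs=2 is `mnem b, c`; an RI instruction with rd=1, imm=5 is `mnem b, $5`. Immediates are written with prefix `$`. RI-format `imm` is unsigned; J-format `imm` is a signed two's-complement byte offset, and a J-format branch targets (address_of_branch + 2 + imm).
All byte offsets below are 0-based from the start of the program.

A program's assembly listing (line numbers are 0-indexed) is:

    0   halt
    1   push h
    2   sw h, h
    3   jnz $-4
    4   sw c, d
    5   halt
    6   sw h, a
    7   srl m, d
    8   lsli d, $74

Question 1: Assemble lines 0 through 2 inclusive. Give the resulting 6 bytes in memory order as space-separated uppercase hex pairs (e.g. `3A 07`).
0. halt fields op=0xc:4|pad=0:12 → word c000h → c0 00
1. push fields op=0x6:4|rd=5:3|pad=0:9 → word 6a00h → 6a 00
2. sw fields op=0x0:4|rd=5:3|rs=5:3|pad=0:6 → word 0b40h → 0b 40

C0 00 6A 00 0B 40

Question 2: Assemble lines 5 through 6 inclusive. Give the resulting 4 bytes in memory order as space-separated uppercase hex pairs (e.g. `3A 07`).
L5: halt op=0xc:4|pad=0:12 ⇒ 0xc000 ⇒ big c0 00
L6: sw op=0x0:4|rd=5:3|rs=0:3|pad=0:6 ⇒ 0x0a00 ⇒ big 0a 00

C0 00 0A 00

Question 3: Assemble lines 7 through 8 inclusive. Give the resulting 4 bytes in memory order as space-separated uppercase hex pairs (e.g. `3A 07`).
FE C0 46 4A

L7: srl op=0xf:4|rd=7:3|rs=3:3|pad=0:6 ⇒ 0xfec0 ⇒ big fe c0
L8: lsli op=0x4:4|rd=3:3|imm=74:9 ⇒ 0x464a ⇒ big 46 4a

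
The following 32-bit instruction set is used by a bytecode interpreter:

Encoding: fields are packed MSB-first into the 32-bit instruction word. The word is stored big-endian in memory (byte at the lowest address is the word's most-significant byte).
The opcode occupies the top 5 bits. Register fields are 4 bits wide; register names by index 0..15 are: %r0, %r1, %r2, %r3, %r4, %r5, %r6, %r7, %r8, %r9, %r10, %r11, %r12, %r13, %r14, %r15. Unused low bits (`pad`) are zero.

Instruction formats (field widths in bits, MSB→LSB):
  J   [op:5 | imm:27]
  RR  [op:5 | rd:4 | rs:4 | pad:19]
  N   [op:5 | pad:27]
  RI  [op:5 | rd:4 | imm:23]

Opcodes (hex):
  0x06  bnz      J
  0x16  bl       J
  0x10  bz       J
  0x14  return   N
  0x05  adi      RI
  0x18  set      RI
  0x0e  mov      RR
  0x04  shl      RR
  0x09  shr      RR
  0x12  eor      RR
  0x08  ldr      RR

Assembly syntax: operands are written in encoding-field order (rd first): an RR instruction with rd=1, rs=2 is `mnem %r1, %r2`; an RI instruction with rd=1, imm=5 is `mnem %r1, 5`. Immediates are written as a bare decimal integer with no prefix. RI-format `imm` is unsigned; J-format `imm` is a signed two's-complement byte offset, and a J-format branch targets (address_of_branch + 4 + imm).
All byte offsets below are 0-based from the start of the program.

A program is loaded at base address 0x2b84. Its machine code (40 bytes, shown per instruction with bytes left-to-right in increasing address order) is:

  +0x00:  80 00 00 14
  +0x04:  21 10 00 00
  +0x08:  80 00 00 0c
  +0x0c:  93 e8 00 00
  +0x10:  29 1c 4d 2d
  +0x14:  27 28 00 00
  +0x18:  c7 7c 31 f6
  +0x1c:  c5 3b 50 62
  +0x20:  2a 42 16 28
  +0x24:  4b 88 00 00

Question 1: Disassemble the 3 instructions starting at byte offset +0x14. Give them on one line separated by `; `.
shl %r14, %r5; set %r14, 8139254; set %r10, 3887202

+0x14: 27 28 00 00 ⇒ word 0x27280000 (big)
  top 5b → 0x4 → shl [RR]
  [26:23] rd=14 = %r14
  [22:19] rs=5 = %r5
+0x18: c7 7c 31 f6 ⇒ word 0xc77c31f6 (big)
  top 5b → 0x18 → set [RI]
  [26:23] rd=14 = %r14
  [22:0] imm=8139254 = 8139254
+0x1c: c5 3b 50 62 ⇒ word 0xc53b5062 (big)
  top 5b → 0x18 → set [RI]
  [26:23] rd=10 = %r10
  [22:0] imm=3887202 = 3887202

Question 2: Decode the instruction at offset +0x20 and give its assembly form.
+0x20: 2a 42 16 28 ⇒ word 0x2a421628 (big)
  opcode bits[31:27]=0x5: adi/RI
  [26:23] rd=4 = %r4
  [22:0] imm=4331048 = 4331048

adi %r4, 4331048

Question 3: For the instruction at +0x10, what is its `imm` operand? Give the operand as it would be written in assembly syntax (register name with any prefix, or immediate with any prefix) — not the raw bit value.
@+10  big-endian(29 1c 4d 2d) = 0x291c4d2d
  top 5b → 0x5 → adi [RI]
  rd: (w>>23)&0xf=0x2 → %r2
  imm: (w>>0)&0x7fffff=0x1c4d2d → 1854765

1854765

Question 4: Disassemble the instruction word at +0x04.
shl %r2, %r2

[04] 21 10 00 00 → 0x21100000
  op=0x21100000>>27=0x4 ⇒ shl (RR)
  rd: (w>>23)&0xf=0x2 → %r2
  rs: (w>>19)&0xf=0x2 → %r2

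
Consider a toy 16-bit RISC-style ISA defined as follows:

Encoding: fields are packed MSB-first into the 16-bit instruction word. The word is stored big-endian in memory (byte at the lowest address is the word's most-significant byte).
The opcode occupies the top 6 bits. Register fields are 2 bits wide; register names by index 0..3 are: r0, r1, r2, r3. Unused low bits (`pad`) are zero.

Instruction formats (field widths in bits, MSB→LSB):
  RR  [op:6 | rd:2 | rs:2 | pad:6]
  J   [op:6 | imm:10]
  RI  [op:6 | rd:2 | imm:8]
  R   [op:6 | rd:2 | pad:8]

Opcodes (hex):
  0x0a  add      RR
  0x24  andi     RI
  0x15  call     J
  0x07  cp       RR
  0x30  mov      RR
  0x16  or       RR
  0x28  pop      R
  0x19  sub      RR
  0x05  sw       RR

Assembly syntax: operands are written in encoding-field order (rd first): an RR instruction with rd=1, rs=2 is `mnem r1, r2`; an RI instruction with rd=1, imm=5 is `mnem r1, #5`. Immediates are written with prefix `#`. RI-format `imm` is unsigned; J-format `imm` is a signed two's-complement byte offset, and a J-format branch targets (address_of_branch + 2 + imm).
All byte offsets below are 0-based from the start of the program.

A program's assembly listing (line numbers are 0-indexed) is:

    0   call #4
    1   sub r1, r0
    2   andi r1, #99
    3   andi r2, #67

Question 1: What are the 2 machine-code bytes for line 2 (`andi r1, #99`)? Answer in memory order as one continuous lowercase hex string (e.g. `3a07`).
line 2 (andi): pack op=0x24:6|rd=1:2|imm=99:8 = 0x9163; big→ 91 63

9163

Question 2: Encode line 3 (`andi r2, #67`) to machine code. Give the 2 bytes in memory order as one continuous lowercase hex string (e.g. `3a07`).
L3: andi op=0x24:6|rd=2:2|imm=67:8 ⇒ 0x9243 ⇒ big 92 43

9243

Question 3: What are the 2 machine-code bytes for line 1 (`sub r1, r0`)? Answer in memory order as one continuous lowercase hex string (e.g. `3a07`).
1. sub fields op=0x19:6|rd=1:2|rs=0:2|pad=0:6 → word 6500h → 65 00

6500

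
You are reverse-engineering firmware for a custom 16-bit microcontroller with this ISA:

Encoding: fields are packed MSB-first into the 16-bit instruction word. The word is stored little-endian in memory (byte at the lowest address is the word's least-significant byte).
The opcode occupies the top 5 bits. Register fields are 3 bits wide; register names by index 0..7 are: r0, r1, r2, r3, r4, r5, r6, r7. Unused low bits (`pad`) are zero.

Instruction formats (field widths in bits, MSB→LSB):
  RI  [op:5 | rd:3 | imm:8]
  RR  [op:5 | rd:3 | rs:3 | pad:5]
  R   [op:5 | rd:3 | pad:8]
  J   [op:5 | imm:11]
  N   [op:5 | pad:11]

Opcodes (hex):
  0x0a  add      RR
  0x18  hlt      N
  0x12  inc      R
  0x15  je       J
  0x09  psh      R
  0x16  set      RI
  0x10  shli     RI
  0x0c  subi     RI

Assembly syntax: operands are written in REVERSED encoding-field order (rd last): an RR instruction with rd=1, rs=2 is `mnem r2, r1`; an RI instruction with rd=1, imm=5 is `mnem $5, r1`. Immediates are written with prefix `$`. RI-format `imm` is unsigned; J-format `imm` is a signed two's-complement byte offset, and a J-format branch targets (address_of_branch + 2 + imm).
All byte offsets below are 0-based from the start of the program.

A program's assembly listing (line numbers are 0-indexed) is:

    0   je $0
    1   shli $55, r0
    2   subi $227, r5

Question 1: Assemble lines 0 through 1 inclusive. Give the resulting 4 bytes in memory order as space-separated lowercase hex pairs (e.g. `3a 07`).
L0: je op=0x15:5|imm=0:11 ⇒ 0xa800 ⇒ little 00 a8
L1: shli op=0x10:5|rd=0:3|imm=55:8 ⇒ 0x8037 ⇒ little 37 80

00 a8 37 80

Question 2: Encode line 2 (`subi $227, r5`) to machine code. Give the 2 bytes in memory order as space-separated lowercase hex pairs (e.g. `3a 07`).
L2: subi op=0xc:5|rd=5:3|imm=227:8 ⇒ 0x65e3 ⇒ little e3 65

e3 65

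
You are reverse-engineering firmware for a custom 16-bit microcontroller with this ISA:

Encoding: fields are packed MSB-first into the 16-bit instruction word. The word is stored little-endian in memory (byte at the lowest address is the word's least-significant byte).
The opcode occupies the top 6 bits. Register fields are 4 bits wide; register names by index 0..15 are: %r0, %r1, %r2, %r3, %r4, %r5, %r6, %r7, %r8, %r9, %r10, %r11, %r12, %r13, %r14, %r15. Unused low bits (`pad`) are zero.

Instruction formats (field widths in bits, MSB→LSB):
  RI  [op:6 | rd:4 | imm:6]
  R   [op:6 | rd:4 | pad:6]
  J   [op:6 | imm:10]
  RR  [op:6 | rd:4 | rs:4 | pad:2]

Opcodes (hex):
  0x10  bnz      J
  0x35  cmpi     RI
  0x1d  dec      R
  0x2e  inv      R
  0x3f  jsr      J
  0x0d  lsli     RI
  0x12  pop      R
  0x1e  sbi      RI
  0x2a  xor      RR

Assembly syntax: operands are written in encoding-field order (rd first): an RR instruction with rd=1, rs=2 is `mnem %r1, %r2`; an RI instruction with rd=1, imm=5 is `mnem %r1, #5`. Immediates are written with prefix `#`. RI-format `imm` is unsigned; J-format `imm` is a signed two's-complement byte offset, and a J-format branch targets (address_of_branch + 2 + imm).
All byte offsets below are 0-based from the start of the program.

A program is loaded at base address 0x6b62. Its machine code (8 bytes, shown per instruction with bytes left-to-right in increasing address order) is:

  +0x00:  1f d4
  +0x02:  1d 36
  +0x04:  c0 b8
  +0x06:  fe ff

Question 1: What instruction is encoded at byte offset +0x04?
inv %r3

[04] c0 b8 → 0xb8c0
  opcode bits[15:10]=0x2e: inv/R
  rd@[9:6]=0x3 ⇒ %r3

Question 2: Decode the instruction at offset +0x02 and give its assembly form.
lsli %r8, #29

[02] 1d 36 → 0x361d
  top 6b → 0xd → lsli [RI]
  [9:6] rd=8 = %r8
  [5:0] imm=29 = #29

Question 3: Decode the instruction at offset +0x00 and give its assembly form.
cmpi %r0, #31

+0x00: 1f d4 ⇒ word 0xd41f (little)
  opcode bits[15:10]=0x35: cmpi/RI
  rd@[9:6]=0x0 ⇒ %r0
  imm@[5:0]=0x1f ⇒ #31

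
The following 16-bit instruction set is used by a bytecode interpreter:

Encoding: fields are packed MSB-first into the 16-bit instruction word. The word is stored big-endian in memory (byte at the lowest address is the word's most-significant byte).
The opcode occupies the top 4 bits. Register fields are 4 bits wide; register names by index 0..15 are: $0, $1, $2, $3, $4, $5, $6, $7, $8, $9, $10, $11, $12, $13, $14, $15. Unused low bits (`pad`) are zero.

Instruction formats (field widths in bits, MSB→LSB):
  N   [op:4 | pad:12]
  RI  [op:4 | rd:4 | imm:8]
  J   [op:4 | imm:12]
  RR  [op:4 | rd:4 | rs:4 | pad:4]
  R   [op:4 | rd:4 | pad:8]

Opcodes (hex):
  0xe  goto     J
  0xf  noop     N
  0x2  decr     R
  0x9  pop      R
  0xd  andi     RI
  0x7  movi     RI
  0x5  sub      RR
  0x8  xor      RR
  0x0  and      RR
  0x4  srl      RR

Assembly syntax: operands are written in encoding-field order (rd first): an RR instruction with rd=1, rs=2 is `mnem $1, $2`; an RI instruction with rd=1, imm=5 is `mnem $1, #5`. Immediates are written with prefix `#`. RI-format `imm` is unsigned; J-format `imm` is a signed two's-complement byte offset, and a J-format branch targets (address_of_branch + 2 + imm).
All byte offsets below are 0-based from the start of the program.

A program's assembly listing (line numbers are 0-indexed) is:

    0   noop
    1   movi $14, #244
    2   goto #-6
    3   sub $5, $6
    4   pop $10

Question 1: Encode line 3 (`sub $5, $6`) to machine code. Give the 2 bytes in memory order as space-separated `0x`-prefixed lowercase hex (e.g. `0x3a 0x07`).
line 3 (sub): pack op=0x5:4|rd=5:4|rs=6:4|pad=0:4 = 0x5560; big→ 55 60

0x55 0x60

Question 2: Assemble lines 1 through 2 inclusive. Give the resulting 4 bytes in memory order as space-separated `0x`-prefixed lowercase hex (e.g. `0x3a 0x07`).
1. movi fields op=0x7:4|rd=14:4|imm=244:8 → word 7ef4h → 7e f4
2. goto fields op=0xe:4|imm=-6:12 → word effah → ef fa

0x7e 0xf4 0xef 0xfa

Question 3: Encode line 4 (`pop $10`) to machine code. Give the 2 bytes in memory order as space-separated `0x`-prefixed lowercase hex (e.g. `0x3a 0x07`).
4. pop fields op=0x9:4|rd=10:4|pad=0:8 → word 9a00h → 9a 00

0x9a 0x00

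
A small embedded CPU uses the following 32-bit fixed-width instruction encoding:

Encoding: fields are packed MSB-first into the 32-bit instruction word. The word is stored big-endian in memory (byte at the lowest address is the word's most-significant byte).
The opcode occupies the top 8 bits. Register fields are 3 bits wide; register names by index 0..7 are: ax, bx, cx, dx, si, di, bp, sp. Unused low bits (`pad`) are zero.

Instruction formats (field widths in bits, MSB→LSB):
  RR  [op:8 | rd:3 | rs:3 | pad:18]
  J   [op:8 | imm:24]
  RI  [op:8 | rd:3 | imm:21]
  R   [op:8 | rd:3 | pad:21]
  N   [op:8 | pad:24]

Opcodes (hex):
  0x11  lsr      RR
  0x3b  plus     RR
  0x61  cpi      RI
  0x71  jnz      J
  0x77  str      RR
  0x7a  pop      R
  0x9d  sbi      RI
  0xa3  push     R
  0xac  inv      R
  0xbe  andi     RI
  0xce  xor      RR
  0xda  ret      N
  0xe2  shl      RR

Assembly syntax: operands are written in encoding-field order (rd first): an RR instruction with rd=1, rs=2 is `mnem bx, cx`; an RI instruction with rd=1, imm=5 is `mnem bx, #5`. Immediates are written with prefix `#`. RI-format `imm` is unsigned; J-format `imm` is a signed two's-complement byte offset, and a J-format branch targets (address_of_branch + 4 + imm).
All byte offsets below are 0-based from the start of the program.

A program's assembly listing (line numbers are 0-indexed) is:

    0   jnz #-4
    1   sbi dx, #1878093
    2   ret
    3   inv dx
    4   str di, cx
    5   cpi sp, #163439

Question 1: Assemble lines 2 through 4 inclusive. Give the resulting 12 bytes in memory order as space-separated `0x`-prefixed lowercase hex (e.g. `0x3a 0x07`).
line 2 (ret): pack op=0xda:8|pad=0:24 = 0xda000000; big→ da 00 00 00
line 3 (inv): pack op=0xac:8|rd=3:3|pad=0:21 = 0xac600000; big→ ac 60 00 00
line 4 (str): pack op=0x77:8|rd=5:3|rs=2:3|pad=0:18 = 0x77a80000; big→ 77 a8 00 00

0xda 0x00 0x00 0x00 0xac 0x60 0x00 0x00 0x77 0xa8 0x00 0x00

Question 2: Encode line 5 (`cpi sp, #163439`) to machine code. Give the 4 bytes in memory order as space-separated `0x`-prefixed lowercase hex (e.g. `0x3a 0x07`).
line 5 (cpi): pack op=0x61:8|rd=7:3|imm=163439:21 = 0x61e27e6f; big→ 61 e2 7e 6f

0x61 0xe2 0x7e 0x6f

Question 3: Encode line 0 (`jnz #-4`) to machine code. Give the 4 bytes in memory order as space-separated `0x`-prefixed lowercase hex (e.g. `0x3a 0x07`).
L0: jnz op=0x71:8|imm=-4:24 ⇒ 0x71fffffc ⇒ big 71 ff ff fc

0x71 0xff 0xff 0xfc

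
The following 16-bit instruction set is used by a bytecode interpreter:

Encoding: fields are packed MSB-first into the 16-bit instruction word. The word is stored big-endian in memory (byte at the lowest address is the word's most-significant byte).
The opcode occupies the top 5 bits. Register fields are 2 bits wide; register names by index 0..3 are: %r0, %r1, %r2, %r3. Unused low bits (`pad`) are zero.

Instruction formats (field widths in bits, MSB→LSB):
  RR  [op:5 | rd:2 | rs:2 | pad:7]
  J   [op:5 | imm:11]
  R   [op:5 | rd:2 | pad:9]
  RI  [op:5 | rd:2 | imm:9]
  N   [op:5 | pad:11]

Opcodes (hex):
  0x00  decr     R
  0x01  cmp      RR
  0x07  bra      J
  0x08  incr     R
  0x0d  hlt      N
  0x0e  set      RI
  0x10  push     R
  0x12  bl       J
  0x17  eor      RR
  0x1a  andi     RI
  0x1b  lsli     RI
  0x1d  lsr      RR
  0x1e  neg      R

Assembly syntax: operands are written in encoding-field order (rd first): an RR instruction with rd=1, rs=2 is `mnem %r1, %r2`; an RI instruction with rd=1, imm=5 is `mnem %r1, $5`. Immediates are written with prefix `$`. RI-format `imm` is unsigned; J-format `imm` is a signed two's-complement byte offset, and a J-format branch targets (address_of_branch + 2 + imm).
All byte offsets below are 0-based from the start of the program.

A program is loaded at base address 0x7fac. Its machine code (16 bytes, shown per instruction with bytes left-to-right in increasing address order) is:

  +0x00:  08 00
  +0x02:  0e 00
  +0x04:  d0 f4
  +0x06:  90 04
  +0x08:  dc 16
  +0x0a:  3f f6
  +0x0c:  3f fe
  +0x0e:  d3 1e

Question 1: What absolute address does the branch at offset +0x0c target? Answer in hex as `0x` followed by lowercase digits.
@+0c  big-endian(3f fe) = 0x3ffe
  top 5b → 0x7 → bra [J]
  imm@[10:0]=0x7fe (s11→-2) ⇒ $-2
  target = base 0x7fac + off 0x0c + 2 + imm -2 = 0x7fb8

0x7fb8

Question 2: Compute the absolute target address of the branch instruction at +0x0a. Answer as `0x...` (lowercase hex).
0x7fae

@+0a  big-endian(3f f6) = 0x3ff6
  op=0x3ff6>>11=0x7 ⇒ bra (J)
  imm@[10:0]=0x7f6 (s11→-10) ⇒ $-10
  target = base 0x7fac + off 0x0a + 2 + imm -10 = 0x7fae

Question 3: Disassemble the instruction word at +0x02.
[02] 0e 00 → 0x0e00
  op=0x0e00>>11=0x1 ⇒ cmp (RR)
  rd@[10:9]=0x3 ⇒ %r3
  rs@[8:7]=0x0 ⇒ %r0

cmp %r3, %r0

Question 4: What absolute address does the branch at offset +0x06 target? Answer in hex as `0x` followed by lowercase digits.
off 0x06: read 90 04 as big → 0x9004
  opcode bits[15:11]=0x12: bl/J
  imm: (w>>0)&0x7ff=0x4 → $4
  target = base 0x7fac + off 0x06 + 2 + imm 4 = 0x7fb8

0x7fb8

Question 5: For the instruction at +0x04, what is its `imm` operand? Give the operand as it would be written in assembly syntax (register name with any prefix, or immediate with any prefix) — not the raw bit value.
@+04  big-endian(d0 f4) = 0xd0f4
  op=0xd0f4>>11=0x1a ⇒ andi (RI)
  [10:9] rd=0 = %r0
  [8:0] imm=244 = $244

$244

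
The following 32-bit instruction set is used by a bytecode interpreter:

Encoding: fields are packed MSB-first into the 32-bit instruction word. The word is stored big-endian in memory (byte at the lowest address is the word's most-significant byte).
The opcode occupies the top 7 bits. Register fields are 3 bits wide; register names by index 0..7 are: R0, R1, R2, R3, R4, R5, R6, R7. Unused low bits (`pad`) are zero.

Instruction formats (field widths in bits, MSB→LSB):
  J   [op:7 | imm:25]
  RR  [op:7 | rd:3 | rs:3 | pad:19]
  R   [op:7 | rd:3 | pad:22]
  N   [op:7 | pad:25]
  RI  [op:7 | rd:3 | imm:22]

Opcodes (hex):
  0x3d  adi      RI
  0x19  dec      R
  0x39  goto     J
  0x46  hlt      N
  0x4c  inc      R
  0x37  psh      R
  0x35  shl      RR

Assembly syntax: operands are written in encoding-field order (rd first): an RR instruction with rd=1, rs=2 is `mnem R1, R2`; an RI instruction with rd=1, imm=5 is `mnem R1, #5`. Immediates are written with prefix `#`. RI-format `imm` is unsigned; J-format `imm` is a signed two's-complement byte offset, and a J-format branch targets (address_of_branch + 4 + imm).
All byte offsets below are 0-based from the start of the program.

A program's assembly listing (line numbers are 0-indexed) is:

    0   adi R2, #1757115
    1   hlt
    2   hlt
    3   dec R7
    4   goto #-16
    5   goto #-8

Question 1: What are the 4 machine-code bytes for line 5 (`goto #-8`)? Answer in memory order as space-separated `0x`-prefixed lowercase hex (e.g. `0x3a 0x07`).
L5: goto op=0x39:7|imm=-8:25 ⇒ 0x73fffff8 ⇒ big 73 ff ff f8

0x73 0xff 0xff 0xf8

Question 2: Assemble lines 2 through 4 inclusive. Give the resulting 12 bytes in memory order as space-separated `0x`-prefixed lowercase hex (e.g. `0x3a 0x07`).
2. hlt fields op=0x46:7|pad=0:25 → word 8c000000h → 8c 00 00 00
3. dec fields op=0x19:7|rd=7:3|pad=0:22 → word 33c00000h → 33 c0 00 00
4. goto fields op=0x39:7|imm=-16:25 → word 73fffff0h → 73 ff ff f0

0x8c 0x00 0x00 0x00 0x33 0xc0 0x00 0x00 0x73 0xff 0xff 0xf0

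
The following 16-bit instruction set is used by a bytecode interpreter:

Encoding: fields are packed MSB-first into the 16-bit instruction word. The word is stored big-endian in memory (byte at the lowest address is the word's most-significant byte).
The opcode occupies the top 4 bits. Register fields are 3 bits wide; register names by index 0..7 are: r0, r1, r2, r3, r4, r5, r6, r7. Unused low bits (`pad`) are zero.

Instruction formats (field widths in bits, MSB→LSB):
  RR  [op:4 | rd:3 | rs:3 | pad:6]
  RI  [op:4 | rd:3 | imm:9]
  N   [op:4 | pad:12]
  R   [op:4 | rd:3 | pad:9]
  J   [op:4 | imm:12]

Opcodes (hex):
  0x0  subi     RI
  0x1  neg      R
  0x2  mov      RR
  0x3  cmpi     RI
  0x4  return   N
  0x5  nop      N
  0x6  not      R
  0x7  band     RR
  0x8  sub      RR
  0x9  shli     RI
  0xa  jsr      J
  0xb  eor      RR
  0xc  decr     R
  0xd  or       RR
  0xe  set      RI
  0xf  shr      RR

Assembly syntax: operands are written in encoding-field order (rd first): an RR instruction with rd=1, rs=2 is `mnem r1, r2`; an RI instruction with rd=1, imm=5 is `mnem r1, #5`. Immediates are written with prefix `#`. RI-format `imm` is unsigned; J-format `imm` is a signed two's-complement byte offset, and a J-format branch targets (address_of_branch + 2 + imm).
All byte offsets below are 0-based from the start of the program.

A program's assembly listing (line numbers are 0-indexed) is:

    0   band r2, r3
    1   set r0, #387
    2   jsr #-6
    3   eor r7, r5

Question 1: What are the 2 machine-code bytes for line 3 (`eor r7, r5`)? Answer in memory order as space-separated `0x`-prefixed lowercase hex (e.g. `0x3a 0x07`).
line 3 (eor): pack op=0xb:4|rd=7:3|rs=5:3|pad=0:6 = 0xbf40; big→ bf 40

0xbf 0x40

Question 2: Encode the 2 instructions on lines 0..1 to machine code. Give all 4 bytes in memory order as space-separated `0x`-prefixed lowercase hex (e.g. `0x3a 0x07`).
0. band fields op=0x7:4|rd=2:3|rs=3:3|pad=0:6 → word 74c0h → 74 c0
1. set fields op=0xe:4|rd=0:3|imm=387:9 → word e183h → e1 83

0x74 0xc0 0xe1 0x83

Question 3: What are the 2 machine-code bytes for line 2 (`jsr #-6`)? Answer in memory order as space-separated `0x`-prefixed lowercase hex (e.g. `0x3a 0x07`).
0xaf 0xfa

L2: jsr op=0xa:4|imm=-6:12 ⇒ 0xaffa ⇒ big af fa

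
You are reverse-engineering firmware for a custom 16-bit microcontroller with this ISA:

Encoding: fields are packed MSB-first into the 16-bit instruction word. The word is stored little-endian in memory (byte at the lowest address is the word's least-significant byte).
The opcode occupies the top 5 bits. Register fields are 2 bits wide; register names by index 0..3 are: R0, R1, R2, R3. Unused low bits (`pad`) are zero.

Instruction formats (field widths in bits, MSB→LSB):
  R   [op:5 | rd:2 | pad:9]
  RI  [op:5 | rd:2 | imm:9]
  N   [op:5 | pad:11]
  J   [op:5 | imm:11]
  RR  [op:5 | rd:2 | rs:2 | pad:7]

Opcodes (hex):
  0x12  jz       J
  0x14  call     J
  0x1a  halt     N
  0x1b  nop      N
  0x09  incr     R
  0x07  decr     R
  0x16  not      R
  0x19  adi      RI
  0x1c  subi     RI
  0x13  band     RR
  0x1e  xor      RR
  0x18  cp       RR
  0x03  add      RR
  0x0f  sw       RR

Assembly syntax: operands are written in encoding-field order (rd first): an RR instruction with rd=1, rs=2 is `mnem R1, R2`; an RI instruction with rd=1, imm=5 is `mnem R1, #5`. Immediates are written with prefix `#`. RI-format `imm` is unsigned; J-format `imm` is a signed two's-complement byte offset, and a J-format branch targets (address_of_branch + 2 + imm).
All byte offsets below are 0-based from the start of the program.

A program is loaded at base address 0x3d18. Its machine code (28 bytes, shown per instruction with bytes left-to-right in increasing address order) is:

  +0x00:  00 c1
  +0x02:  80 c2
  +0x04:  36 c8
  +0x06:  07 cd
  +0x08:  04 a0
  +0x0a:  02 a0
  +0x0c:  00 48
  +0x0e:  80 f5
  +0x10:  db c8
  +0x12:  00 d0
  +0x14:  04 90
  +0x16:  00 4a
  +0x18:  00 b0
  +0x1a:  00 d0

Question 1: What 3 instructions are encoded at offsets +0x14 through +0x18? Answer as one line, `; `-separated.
+0x14: 04 90 ⇒ word 0x9004 (little)
  op=0x9004>>11=0x12 ⇒ jz (J)
  [10:0] imm=4 = #4
+0x16: 00 4a ⇒ word 0x4a00 (little)
  op=0x4a00>>11=0x9 ⇒ incr (R)
  [10:9] rd=1 = R1
+0x18: 00 b0 ⇒ word 0xb000 (little)
  op=0xb000>>11=0x16 ⇒ not (R)
  [10:9] rd=0 = R0

jz #4; incr R1; not R0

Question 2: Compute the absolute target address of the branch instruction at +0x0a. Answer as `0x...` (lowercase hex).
0x3d26

+0x0a: 02 a0 ⇒ word 0xa002 (little)
  top 5b → 0x14 → call [J]
  imm: (w>>0)&0x7ff=0x2 → #2
  target = base 0x3d18 + off 0x0a + 2 + imm 2 = 0x3d26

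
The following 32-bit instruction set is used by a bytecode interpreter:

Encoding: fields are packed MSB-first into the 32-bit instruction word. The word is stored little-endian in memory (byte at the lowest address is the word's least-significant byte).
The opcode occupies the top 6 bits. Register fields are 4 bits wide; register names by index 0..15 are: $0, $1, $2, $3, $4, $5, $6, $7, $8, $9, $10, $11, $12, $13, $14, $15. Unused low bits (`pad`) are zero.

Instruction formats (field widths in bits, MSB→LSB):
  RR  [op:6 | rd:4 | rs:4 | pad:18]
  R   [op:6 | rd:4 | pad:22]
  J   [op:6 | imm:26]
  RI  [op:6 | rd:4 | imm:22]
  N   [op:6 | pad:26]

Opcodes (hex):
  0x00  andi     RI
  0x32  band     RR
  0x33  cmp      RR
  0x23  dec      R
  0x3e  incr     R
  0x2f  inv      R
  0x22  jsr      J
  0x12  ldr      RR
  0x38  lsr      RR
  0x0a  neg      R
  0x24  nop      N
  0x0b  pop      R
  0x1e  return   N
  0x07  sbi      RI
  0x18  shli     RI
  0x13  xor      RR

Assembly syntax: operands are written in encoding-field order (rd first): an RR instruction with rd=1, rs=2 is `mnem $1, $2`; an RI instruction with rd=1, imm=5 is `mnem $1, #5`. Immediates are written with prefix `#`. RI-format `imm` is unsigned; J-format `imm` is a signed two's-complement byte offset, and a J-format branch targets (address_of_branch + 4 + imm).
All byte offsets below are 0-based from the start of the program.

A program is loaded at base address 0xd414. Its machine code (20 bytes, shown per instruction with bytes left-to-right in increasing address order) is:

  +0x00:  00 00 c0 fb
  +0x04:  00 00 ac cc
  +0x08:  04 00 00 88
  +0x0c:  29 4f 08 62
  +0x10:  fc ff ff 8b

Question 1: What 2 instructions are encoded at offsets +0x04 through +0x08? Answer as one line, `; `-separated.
cmp $2, $11; jsr #4

+0x04: 00 00 ac cc ⇒ word 0xccac0000 (little)
  opcode bits[31:26]=0x33: cmp/RR
  [25:22] rd=2 = $2
  [21:18] rs=11 = $11
+0x08: 04 00 00 88 ⇒ word 0x88000004 (little)
  opcode bits[31:26]=0x22: jsr/J
  [25:0] imm=4 = #4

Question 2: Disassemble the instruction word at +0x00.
incr $15

@+00  little-endian(00 00 c0 fb) = 0xfbc00000
  opcode bits[31:26]=0x3e: incr/R
  rd@[25:22]=0xf ⇒ $15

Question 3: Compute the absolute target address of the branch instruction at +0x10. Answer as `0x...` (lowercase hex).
0xd424

off 0x10: read fc ff ff 8b as little → 0x8bfffffc
  opcode bits[31:26]=0x22: jsr/J
  [25:0] imm=67108860 (s26→-4) = #-4
  target = base 0xd414 + off 0x10 + 4 + imm -4 = 0xd424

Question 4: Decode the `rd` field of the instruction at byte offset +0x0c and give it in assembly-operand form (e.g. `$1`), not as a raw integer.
$8

+0x0c: 29 4f 08 62 ⇒ word 0x62084f29 (little)
  top 6b → 0x18 → shli [RI]
  rd@[25:22]=0x8 ⇒ $8
  imm@[21:0]=0x84f29 ⇒ #544553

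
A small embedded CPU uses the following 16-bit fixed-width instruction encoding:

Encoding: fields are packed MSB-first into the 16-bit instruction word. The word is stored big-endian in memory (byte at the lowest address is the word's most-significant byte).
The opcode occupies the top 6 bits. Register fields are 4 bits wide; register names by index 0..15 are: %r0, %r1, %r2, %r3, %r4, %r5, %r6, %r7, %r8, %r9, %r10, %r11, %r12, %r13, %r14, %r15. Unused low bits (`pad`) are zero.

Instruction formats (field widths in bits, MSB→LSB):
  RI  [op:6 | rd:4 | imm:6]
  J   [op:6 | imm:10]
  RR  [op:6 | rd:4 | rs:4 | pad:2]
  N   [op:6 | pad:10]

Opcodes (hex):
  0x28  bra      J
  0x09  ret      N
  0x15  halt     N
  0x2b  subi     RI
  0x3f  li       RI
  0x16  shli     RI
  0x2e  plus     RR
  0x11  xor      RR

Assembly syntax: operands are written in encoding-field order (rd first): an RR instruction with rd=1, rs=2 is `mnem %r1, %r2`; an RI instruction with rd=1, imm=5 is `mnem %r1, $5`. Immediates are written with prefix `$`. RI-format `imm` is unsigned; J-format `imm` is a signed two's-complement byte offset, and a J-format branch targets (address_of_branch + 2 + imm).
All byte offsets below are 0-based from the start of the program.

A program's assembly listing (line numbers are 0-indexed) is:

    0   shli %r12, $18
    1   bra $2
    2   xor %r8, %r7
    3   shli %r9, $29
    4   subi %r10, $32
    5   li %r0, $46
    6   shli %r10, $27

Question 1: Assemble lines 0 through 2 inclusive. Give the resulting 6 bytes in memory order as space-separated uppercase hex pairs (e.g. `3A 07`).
L0: shli op=0x16:6|rd=12:4|imm=18:6 ⇒ 0x5b12 ⇒ big 5b 12
L1: bra op=0x28:6|imm=2:10 ⇒ 0xa002 ⇒ big a0 02
L2: xor op=0x11:6|rd=8:4|rs=7:4|pad=0:2 ⇒ 0x461c ⇒ big 46 1c

5B 12 A0 02 46 1C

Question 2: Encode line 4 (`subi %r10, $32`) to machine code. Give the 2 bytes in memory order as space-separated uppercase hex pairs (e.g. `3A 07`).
4. subi fields op=0x2b:6|rd=10:4|imm=32:6 → word aea0h → ae a0

AE A0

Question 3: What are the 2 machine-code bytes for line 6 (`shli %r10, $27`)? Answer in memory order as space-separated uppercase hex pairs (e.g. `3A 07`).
5A 9B

L6: shli op=0x16:6|rd=10:4|imm=27:6 ⇒ 0x5a9b ⇒ big 5a 9b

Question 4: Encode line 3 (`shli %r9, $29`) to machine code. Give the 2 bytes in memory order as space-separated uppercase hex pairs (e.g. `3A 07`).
line 3 (shli): pack op=0x16:6|rd=9:4|imm=29:6 = 0x5a5d; big→ 5a 5d

5A 5D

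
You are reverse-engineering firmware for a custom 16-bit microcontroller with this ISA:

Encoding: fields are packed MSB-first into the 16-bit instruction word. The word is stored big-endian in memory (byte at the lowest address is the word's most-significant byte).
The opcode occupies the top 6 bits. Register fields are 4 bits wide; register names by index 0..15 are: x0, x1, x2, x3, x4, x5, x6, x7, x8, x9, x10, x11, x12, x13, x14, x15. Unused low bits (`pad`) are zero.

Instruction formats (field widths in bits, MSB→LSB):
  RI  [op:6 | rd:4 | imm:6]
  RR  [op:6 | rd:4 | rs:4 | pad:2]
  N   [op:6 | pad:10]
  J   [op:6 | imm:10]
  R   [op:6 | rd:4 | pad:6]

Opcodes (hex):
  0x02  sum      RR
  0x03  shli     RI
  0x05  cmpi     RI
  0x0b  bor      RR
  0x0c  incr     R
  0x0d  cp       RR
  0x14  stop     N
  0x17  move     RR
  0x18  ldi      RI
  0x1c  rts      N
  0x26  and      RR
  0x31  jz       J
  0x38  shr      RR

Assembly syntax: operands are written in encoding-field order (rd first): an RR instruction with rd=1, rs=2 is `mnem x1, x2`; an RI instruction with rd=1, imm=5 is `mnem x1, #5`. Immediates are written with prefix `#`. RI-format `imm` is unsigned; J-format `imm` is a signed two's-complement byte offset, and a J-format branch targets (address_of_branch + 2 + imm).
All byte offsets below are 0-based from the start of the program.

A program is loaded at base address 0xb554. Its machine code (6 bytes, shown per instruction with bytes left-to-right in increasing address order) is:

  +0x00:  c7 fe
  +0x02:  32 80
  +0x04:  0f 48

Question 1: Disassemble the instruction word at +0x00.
@+00  big-endian(c7 fe) = 0xc7fe
  op=0xc7fe>>10=0x31 ⇒ jz (J)
  imm@[9:0]=0x3fe (s10→-2) ⇒ #-2

jz #-2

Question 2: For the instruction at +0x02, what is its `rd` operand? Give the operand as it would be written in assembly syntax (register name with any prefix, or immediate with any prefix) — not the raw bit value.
x10

off 0x02: read 32 80 as big → 0x3280
  top 6b → 0xc → incr [R]
  rd: (w>>6)&0xf=0xa → x10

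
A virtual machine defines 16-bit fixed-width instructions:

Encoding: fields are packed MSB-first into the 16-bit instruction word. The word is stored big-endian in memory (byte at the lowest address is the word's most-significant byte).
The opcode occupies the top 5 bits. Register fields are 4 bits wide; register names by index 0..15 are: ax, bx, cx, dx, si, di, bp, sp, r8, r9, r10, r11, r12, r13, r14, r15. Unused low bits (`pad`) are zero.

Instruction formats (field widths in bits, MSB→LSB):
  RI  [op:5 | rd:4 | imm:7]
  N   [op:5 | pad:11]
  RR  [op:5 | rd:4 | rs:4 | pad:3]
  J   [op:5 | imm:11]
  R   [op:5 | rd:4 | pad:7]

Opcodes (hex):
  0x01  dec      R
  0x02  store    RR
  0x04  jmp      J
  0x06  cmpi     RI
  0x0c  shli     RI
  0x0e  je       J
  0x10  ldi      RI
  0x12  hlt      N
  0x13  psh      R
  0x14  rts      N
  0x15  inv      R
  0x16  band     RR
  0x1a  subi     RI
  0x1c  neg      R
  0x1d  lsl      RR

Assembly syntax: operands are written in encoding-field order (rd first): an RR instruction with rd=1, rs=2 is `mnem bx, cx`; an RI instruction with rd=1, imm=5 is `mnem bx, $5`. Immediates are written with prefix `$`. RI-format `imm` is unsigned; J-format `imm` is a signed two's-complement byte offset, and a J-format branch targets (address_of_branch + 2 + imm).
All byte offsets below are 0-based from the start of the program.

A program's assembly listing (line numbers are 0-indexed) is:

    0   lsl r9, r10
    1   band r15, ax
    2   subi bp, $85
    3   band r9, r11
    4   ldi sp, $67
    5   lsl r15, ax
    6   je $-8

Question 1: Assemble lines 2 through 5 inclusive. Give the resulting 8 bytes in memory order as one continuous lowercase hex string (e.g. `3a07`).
d355b4d883c3ef80

L2: subi op=0x1a:5|rd=6:4|imm=85:7 ⇒ 0xd355 ⇒ big d3 55
L3: band op=0x16:5|rd=9:4|rs=11:4|pad=0:3 ⇒ 0xb4d8 ⇒ big b4 d8
L4: ldi op=0x10:5|rd=7:4|imm=67:7 ⇒ 0x83c3 ⇒ big 83 c3
L5: lsl op=0x1d:5|rd=15:4|rs=0:4|pad=0:3 ⇒ 0xef80 ⇒ big ef 80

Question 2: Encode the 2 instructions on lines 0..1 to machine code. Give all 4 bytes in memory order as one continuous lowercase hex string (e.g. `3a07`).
line 0 (lsl): pack op=0x1d:5|rd=9:4|rs=10:4|pad=0:3 = 0xecd0; big→ ec d0
line 1 (band): pack op=0x16:5|rd=15:4|rs=0:4|pad=0:3 = 0xb780; big→ b7 80

ecd0b780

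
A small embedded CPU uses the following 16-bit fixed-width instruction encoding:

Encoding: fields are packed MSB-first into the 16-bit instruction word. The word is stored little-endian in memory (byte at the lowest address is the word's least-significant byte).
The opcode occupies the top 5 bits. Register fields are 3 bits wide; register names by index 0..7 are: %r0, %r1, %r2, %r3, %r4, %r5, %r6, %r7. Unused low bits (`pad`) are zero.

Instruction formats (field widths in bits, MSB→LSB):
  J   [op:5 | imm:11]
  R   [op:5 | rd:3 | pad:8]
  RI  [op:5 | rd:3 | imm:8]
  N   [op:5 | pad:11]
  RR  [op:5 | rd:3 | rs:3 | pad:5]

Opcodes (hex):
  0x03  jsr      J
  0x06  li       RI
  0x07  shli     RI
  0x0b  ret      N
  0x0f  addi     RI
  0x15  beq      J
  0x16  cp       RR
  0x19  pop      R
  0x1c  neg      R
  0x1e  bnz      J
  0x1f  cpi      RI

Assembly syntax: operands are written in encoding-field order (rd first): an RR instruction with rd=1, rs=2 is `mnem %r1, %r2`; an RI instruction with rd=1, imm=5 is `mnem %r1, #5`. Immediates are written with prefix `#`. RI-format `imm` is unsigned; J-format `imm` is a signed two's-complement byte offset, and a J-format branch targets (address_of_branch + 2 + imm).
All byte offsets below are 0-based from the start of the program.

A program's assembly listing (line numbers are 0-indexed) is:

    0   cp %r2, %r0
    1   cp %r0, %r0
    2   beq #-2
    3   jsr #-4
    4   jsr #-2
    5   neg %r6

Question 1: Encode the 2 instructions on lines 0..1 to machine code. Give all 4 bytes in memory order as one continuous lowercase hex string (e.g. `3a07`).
00b200b0

0. cp fields op=0x16:5|rd=2:3|rs=0:3|pad=0:5 → word b200h → 00 b2
1. cp fields op=0x16:5|rd=0:3|rs=0:3|pad=0:5 → word b000h → 00 b0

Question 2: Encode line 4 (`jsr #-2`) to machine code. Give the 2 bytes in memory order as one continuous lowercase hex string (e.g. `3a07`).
fe1f

4. jsr fields op=0x3:5|imm=-2:11 → word 1ffeh → fe 1f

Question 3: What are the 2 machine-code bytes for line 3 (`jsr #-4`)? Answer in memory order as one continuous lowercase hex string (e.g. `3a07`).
fc1f

line 3 (jsr): pack op=0x3:5|imm=-4:11 = 0x1ffc; little→ fc 1f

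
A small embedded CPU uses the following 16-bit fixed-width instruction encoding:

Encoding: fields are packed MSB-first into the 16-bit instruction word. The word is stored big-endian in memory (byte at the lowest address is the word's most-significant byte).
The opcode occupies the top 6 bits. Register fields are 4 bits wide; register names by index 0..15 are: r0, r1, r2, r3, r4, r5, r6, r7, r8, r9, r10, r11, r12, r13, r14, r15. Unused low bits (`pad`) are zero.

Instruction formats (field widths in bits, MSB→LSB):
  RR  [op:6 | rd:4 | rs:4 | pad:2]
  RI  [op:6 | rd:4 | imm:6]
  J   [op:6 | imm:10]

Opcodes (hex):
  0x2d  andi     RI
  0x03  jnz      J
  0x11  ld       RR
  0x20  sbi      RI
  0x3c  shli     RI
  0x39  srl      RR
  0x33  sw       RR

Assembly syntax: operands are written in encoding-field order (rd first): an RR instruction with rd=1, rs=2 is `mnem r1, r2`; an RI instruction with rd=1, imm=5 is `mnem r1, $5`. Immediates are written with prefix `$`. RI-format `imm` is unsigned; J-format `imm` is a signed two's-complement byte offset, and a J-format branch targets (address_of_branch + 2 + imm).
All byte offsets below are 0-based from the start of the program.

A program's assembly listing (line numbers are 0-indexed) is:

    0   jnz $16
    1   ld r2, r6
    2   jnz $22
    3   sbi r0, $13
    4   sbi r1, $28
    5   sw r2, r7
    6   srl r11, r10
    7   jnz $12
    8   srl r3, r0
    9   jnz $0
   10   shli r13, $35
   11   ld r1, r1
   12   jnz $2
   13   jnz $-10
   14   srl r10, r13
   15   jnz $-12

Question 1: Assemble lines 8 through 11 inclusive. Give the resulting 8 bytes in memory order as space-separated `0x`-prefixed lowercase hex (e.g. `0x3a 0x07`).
0xe4 0xc0 0x0c 0x00 0xf3 0x63 0x44 0x44

L8: srl op=0x39:6|rd=3:4|rs=0:4|pad=0:2 ⇒ 0xe4c0 ⇒ big e4 c0
L9: jnz op=0x3:6|imm=0:10 ⇒ 0x0c00 ⇒ big 0c 00
L10: shli op=0x3c:6|rd=13:4|imm=35:6 ⇒ 0xf363 ⇒ big f3 63
L11: ld op=0x11:6|rd=1:4|rs=1:4|pad=0:2 ⇒ 0x4444 ⇒ big 44 44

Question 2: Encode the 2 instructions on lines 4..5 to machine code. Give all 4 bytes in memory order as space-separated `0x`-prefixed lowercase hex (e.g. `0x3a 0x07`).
0x80 0x5c 0xcc 0x9c

4. sbi fields op=0x20:6|rd=1:4|imm=28:6 → word 805ch → 80 5c
5. sw fields op=0x33:6|rd=2:4|rs=7:4|pad=0:2 → word cc9ch → cc 9c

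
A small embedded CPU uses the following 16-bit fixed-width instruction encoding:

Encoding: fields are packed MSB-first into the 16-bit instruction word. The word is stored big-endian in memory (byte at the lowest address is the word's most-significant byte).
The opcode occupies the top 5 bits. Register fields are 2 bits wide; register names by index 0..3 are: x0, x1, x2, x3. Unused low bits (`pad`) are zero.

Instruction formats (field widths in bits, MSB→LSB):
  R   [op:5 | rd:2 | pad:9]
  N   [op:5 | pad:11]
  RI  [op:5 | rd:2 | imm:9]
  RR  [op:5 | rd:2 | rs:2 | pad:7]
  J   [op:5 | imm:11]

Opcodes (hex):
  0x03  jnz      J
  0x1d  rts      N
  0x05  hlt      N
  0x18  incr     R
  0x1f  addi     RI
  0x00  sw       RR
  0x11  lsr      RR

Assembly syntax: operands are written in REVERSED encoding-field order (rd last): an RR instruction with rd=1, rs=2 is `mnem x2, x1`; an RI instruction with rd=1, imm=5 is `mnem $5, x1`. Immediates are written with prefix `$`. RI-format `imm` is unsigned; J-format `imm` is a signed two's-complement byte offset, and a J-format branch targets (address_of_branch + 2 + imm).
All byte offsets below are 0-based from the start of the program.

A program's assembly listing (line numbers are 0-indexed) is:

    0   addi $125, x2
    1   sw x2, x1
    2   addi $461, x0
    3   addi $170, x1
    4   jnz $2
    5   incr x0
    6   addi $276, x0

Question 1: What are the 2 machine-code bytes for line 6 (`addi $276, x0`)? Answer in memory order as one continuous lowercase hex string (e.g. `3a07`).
f914

line 6 (addi): pack op=0x1f:5|rd=0:2|imm=276:9 = 0xf914; big→ f9 14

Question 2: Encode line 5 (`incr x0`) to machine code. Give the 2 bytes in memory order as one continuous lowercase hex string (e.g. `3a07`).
line 5 (incr): pack op=0x18:5|rd=0:2|pad=0:9 = 0xc000; big→ c0 00

c000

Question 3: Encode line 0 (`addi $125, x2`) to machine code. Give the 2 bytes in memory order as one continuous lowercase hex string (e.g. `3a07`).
fc7d

0. addi fields op=0x1f:5|rd=2:2|imm=125:9 → word fc7dh → fc 7d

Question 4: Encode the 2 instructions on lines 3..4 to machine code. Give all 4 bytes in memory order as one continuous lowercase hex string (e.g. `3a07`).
L3: addi op=0x1f:5|rd=1:2|imm=170:9 ⇒ 0xfaaa ⇒ big fa aa
L4: jnz op=0x3:5|imm=2:11 ⇒ 0x1802 ⇒ big 18 02

faaa1802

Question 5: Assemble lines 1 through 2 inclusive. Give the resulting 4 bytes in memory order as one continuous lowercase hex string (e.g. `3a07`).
0300f9cd

L1: sw op=0x0:5|rd=1:2|rs=2:2|pad=0:7 ⇒ 0x0300 ⇒ big 03 00
L2: addi op=0x1f:5|rd=0:2|imm=461:9 ⇒ 0xf9cd ⇒ big f9 cd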